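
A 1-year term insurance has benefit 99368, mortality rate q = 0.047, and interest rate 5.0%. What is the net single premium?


NSP = benefit * q * v
v = 1/(1+i) = 0.952381
NSP = 99368 * 0.047 * 0.952381
= 4447.901


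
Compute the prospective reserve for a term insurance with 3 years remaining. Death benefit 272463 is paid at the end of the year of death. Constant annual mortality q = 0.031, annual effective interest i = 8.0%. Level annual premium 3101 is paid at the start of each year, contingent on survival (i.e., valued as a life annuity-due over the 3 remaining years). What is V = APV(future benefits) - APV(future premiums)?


v = 1/(1+i) = 0.925926
APV(future benefits) per unit = sum_{k=0}^{2} k_p_x * q * v^(k+1) = 0.077564
APV(future benefits) = 272463 * 0.077564 = 21133.3222
Life annuity-due factor ä_{x:3} = sum_{k=0}^{2} k_p_x * v^k = 2.70223
APV(future premiums) = 3101 * 2.70223 = 8379.615
V = 21133.3222 - 8379.615
= 12753.7071


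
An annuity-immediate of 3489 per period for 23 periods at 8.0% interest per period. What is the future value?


FV = PMT * ((1+i)^n - 1) / i
= 3489 * ((1.08)^23 - 1) / 0.08
= 3489 * (5.871464 - 1) / 0.08
= 212456.7082


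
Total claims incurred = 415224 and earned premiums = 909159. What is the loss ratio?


Loss ratio = claims / premiums
= 415224 / 909159
= 0.4567


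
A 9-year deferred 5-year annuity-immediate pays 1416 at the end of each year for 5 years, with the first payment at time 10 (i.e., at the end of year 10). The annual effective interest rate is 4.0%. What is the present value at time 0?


PV at time 9 of the 5-year annuity-immediate:
a_n = 1416 * (1-(1+0.04)^(-5))/0.04 = 6303.7804
Discount back 9 years to time 0:
PV = 6303.7804 * (1+0.04)^(-9)
= 6303.7804 * 0.702587
= 4428.9525


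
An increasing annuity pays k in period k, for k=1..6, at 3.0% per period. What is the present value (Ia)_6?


(Ia)_n = sum_{k=1}^{n} k * v^k, v = 1/(1+i)
v = 0.970874
Sum computed term by term:
(Ia)_6 = 18.4934


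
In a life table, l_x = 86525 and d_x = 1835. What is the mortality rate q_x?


q_x = d_x / l_x
= 1835 / 86525
= 0.0212


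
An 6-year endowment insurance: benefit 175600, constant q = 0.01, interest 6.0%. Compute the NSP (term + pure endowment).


Term component = 8436.1663
Pure endowment = 6_p_x * v^6 * benefit = 0.94148 * 0.704961 * 175600 = 116546.8359
NSP = 124983.0022


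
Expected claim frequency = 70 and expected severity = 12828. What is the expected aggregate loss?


E[S] = E[N] * E[X]
= 70 * 12828
= 897960


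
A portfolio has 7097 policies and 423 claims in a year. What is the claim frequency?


frequency = claims / policies
= 423 / 7097
= 0.0596


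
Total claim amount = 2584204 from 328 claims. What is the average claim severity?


severity = total / number
= 2584204 / 328
= 7878.6707


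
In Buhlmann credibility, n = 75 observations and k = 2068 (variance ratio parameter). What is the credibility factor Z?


Z = n / (n + k)
= 75 / (75 + 2068)
= 75 / 2143
= 0.035


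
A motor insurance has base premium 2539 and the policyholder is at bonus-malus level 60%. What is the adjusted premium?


adjusted = base * BM_level / 100
= 2539 * 60 / 100
= 2539 * 0.6
= 1523.4


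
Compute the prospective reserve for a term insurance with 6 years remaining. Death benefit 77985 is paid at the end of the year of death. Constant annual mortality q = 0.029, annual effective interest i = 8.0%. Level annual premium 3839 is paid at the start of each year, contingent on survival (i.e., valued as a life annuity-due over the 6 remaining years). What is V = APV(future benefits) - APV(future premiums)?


v = 1/(1+i) = 0.925926
APV(future benefits) per unit = sum_{k=0}^{5} k_p_x * q * v^(k+1) = 0.125533
APV(future benefits) = 77985 * 0.125533 = 9789.694
Life annuity-due factor ä_{x:6} = sum_{k=0}^{5} k_p_x * v^k = 4.675023
APV(future premiums) = 3839 * 4.675023 = 17947.4152
V = 9789.694 - 17947.4152
= -8157.7212


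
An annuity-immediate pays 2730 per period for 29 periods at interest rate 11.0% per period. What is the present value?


PV = PMT * (1 - (1+i)^(-n)) / i
= 2730 * (1 - (1+0.11)^(-29)) / 0.11
= 2730 * (1 - 0.048488) / 0.11
= 2730 * 8.65011
= 23614.7996


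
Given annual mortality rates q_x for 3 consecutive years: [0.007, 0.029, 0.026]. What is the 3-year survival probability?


p_k = 1 - q_k for each year
Survival = product of (1 - q_k)
= 0.993 * 0.971 * 0.974
= 0.9391


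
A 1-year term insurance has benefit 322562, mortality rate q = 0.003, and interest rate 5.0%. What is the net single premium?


NSP = benefit * q * v
v = 1/(1+i) = 0.952381
NSP = 322562 * 0.003 * 0.952381
= 921.6057


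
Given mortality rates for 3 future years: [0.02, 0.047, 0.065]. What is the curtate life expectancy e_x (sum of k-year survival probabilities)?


e_x = sum_{k=1}^{n} k_p_x
k_p_x values:
  1_p_x = 0.98
  2_p_x = 0.93394
  3_p_x = 0.873234
e_x = 2.7872


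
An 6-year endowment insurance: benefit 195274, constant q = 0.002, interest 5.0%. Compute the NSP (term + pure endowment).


Term component = 1972.9774
Pure endowment = 6_p_x * v^6 * benefit = 0.98806 * 0.746215 * 195274 = 143976.5875
NSP = 145949.5649


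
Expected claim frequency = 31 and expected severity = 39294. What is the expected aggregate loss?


E[S] = E[N] * E[X]
= 31 * 39294
= 1.2181e+06


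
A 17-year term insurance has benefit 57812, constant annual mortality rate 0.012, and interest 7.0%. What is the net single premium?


NSP = benefit * sum_{k=0}^{n-1} k_p_x * q * v^(k+1)
With constant q=0.012, v=0.934579
Sum = 0.108609
NSP = 57812 * 0.108609
= 6278.9232


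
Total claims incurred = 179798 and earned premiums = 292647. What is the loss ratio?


Loss ratio = claims / premiums
= 179798 / 292647
= 0.6144


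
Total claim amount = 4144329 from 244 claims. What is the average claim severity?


severity = total / number
= 4144329 / 244
= 16984.9549


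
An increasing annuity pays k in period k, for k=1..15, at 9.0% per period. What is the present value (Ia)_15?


(Ia)_n = sum_{k=1}^{n} k * v^k, v = 1/(1+i)
v = 0.917431
Sum computed term by term:
(Ia)_15 = 51.8676


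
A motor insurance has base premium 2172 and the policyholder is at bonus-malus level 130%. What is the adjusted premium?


adjusted = base * BM_level / 100
= 2172 * 130 / 100
= 2172 * 1.3
= 2823.6


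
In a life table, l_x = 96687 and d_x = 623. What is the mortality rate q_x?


q_x = d_x / l_x
= 623 / 96687
= 0.0064


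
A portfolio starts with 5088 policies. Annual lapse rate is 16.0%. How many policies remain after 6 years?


remaining = initial * (1 - lapse)^years
= 5088 * (1 - 0.16)^6
= 5088 * 0.351298
= 1787.4044


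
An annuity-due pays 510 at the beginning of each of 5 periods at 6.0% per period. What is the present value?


PV_due = PMT * (1-(1+i)^(-n))/i * (1+i)
PV_immediate = 2148.3055
PV_due = 2148.3055 * 1.06
= 2277.2039


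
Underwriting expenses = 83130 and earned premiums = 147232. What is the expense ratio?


Expense ratio = expenses / premiums
= 83130 / 147232
= 0.5646


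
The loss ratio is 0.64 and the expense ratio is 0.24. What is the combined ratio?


Combined ratio = loss ratio + expense ratio
= 0.64 + 0.24
= 0.88


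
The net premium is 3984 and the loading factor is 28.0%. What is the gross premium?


Gross = net * (1 + loading)
= 3984 * (1 + 0.28)
= 3984 * 1.28
= 5099.52


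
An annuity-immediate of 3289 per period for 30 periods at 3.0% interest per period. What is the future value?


FV = PMT * ((1+i)^n - 1) / i
= 3289 * ((1.03)^30 - 1) / 0.03
= 3289 * (2.427262 - 1) / 0.03
= 156475.5423


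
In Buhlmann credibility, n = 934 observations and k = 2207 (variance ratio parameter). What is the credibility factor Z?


Z = n / (n + k)
= 934 / (934 + 2207)
= 934 / 3141
= 0.2974


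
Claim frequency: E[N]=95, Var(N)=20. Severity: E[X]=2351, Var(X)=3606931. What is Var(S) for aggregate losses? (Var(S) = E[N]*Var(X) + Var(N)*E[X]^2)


Var(S) = E[N]*Var(X) + Var(N)*E[X]^2
= 95*3606931 + 20*2351^2
= 342658445 + 110544020
= 4.5320e+08


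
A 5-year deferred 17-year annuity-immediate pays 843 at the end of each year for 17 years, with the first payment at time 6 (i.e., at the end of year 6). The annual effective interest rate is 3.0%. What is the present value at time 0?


PV at time 5 of the 17-year annuity-immediate:
a_n = 843 * (1-(1+0.03)^(-17))/0.03 = 11099.0379
Discount back 5 years to time 0:
PV = 11099.0379 * (1+0.03)^(-5)
= 11099.0379 * 0.862609
= 9574.1276


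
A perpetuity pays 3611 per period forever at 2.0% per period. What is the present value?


PV = PMT / i
= 3611 / 0.02
= 180550.0


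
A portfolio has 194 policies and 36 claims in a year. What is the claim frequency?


frequency = claims / policies
= 36 / 194
= 0.1856


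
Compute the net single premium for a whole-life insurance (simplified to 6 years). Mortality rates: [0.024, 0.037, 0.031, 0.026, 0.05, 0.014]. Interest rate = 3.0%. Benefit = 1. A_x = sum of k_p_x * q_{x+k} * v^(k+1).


v = 0.970874
Year 0: k_p_x=1.0, q=0.024, term=0.023301
Year 1: k_p_x=0.976, q=0.037, term=0.034039
Year 2: k_p_x=0.939888, q=0.031, term=0.026664
Year 3: k_p_x=0.910751, q=0.026, term=0.021039
Year 4: k_p_x=0.887072, q=0.05, term=0.03826
Year 5: k_p_x=0.842718, q=0.014, term=0.009881
A_x = 0.1532


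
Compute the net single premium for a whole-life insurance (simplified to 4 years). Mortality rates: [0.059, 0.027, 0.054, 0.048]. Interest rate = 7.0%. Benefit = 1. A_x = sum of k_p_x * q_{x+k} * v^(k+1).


v = 0.934579
Year 0: k_p_x=1.0, q=0.059, term=0.05514
Year 1: k_p_x=0.941, q=0.027, term=0.022191
Year 2: k_p_x=0.915593, q=0.054, term=0.040359
Year 3: k_p_x=0.866151, q=0.048, term=0.031718
A_x = 0.1494


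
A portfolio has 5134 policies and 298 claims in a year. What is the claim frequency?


frequency = claims / policies
= 298 / 5134
= 0.058


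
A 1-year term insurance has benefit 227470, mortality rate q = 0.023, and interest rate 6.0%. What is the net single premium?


NSP = benefit * q * v
v = 1/(1+i) = 0.943396
NSP = 227470 * 0.023 * 0.943396
= 4935.6698


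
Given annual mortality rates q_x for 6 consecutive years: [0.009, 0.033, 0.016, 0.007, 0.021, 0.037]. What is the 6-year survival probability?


p_k = 1 - q_k for each year
Survival = product of (1 - q_k)
= 0.991 * 0.967 * 0.984 * 0.993 * 0.979 * 0.963
= 0.8828


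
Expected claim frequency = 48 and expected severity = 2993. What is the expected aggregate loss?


E[S] = E[N] * E[X]
= 48 * 2993
= 143664


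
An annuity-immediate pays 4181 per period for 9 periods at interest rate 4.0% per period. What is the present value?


PV = PMT * (1 - (1+i)^(-n)) / i
= 4181 * (1 - (1+0.04)^(-9)) / 0.04
= 4181 * (1 - 0.702587) / 0.04
= 4181 * 7.435332
= 31087.1215


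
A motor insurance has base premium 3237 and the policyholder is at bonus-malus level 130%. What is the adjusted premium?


adjusted = base * BM_level / 100
= 3237 * 130 / 100
= 3237 * 1.3
= 4208.1


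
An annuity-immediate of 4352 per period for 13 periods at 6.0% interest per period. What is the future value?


FV = PMT * ((1+i)^n - 1) / i
= 4352 * ((1.06)^13 - 1) / 0.06
= 4352 * (2.132928 - 1) / 0.06
= 82175.0631


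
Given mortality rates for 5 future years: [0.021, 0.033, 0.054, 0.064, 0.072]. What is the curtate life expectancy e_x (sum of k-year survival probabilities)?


e_x = sum_{k=1}^{n} k_p_x
k_p_x values:
  1_p_x = 0.979
  2_p_x = 0.946693
  3_p_x = 0.895572
  4_p_x = 0.838255
  5_p_x = 0.777901
e_x = 4.4374


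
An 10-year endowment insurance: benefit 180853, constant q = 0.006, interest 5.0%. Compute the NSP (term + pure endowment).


Term component = 8176.0299
Pure endowment = 10_p_x * v^10 * benefit = 0.941594 * 0.613913 * 180853 = 104543.388
NSP = 112719.4179


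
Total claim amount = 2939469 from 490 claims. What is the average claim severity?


severity = total / number
= 2939469 / 490
= 5998.9163


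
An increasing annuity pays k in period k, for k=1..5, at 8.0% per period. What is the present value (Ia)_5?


(Ia)_n = sum_{k=1}^{n} k * v^k, v = 1/(1+i)
v = 0.925926
Sum computed term by term:
(Ia)_5 = 11.3651


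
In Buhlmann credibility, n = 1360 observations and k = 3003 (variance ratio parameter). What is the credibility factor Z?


Z = n / (n + k)
= 1360 / (1360 + 3003)
= 1360 / 4363
= 0.3117


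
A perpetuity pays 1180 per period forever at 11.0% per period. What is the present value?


PV = PMT / i
= 1180 / 0.11
= 10727.2727


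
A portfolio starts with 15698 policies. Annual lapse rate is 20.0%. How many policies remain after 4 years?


remaining = initial * (1 - lapse)^years
= 15698 * (1 - 0.2)^4
= 15698 * 0.4096
= 6429.9008


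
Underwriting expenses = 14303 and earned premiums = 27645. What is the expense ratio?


Expense ratio = expenses / premiums
= 14303 / 27645
= 0.5174


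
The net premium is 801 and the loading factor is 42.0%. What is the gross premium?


Gross = net * (1 + loading)
= 801 * (1 + 0.42)
= 801 * 1.42
= 1137.42


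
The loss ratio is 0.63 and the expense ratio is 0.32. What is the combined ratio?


Combined ratio = loss ratio + expense ratio
= 0.63 + 0.32
= 0.95


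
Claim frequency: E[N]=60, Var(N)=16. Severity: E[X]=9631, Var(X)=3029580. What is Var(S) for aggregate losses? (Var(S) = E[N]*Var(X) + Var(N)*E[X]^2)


Var(S) = E[N]*Var(X) + Var(N)*E[X]^2
= 60*3029580 + 16*9631^2
= 181774800 + 1484098576
= 1.6659e+09


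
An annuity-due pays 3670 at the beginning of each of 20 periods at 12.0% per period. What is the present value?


PV_due = PMT * (1-(1+i)^(-n))/i * (1+i)
PV_immediate = 27412.8581
PV_due = 27412.8581 * 1.12
= 30702.4011


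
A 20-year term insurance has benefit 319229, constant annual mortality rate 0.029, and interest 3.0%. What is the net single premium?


NSP = benefit * sum_{k=0}^{n-1} k_p_x * q * v^(k+1)
With constant q=0.029, v=0.970874
Sum = 0.340453
NSP = 319229 * 0.340453
= 108682.3715


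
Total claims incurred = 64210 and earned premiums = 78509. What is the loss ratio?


Loss ratio = claims / premiums
= 64210 / 78509
= 0.8179


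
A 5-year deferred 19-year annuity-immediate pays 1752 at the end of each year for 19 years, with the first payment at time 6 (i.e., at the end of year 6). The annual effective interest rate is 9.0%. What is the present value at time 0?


PV at time 5 of the 19-year annuity-immediate:
a_n = 1752 * (1-(1+0.09)^(-19))/0.09 = 15680.6011
Discount back 5 years to time 0:
PV = 15680.6011 * (1+0.09)^(-5)
= 15680.6011 * 0.649931
= 10191.3148


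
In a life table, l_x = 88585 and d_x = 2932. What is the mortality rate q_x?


q_x = d_x / l_x
= 2932 / 88585
= 0.0331


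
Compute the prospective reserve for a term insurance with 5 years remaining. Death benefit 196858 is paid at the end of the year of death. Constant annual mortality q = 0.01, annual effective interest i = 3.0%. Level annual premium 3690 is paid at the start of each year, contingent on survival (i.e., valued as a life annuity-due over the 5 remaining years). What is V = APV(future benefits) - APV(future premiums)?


v = 1/(1+i) = 0.970874
APV(future benefits) per unit = sum_{k=0}^{4} k_p_x * q * v^(k+1) = 0.044917
APV(future benefits) = 196858 * 0.044917 = 8842.2525
Life annuity-due factor ä_{x:5} = sum_{k=0}^{4} k_p_x * v^k = 4.626441
APV(future premiums) = 3690 * 4.626441 = 17071.5689
V = 8842.2525 - 17071.5689
= -8229.3164


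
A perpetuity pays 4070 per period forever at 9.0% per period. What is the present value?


PV = PMT / i
= 4070 / 0.09
= 45222.2222


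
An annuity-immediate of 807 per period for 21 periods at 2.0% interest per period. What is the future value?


FV = PMT * ((1+i)^n - 1) / i
= 807 * ((1.02)^21 - 1) / 0.02
= 807 * (1.515666 - 1) / 0.02
= 20807.137


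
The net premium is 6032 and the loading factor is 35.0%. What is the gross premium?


Gross = net * (1 + loading)
= 6032 * (1 + 0.35)
= 6032 * 1.35
= 8143.2


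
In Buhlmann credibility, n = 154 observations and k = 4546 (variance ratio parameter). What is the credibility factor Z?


Z = n / (n + k)
= 154 / (154 + 4546)
= 154 / 4700
= 0.0328


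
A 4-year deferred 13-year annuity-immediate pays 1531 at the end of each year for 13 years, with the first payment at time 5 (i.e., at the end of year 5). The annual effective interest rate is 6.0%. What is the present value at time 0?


PV at time 4 of the 13-year annuity-immediate:
a_n = 1531 * (1-(1+0.06)^(-13))/0.06 = 13553.4576
Discount back 4 years to time 0:
PV = 13553.4576 * (1+0.06)^(-4)
= 13553.4576 * 0.792094
= 10735.6079


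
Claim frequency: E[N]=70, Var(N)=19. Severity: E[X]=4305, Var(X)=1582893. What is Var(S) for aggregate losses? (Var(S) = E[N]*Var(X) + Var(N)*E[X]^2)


Var(S) = E[N]*Var(X) + Var(N)*E[X]^2
= 70*1582893 + 19*4305^2
= 110802510 + 352127475
= 4.6293e+08


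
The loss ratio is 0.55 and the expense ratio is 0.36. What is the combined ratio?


Combined ratio = loss ratio + expense ratio
= 0.55 + 0.36
= 0.91


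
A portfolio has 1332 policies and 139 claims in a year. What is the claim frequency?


frequency = claims / policies
= 139 / 1332
= 0.1044


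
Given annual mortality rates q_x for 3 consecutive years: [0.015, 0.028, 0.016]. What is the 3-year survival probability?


p_k = 1 - q_k for each year
Survival = product of (1 - q_k)
= 0.985 * 0.972 * 0.984
= 0.9421


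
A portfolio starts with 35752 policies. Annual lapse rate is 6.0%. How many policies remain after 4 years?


remaining = initial * (1 - lapse)^years
= 35752 * (1 - 0.06)^4
= 35752 * 0.780749
= 27913.3368


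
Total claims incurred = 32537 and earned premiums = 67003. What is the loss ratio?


Loss ratio = claims / premiums
= 32537 / 67003
= 0.4856


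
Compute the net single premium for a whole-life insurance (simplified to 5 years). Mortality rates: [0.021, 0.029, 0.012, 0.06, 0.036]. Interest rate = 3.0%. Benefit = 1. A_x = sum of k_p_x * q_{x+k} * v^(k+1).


v = 0.970874
Year 0: k_p_x=1.0, q=0.021, term=0.020388
Year 1: k_p_x=0.979, q=0.029, term=0.026761
Year 2: k_p_x=0.950609, q=0.012, term=0.010439
Year 3: k_p_x=0.939202, q=0.06, term=0.050068
Year 4: k_p_x=0.88285, q=0.036, term=0.027416
A_x = 0.1351


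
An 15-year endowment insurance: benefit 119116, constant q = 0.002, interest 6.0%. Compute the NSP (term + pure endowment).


Term component = 2286.5628
Pure endowment = 15_p_x * v^15 * benefit = 0.970416 * 0.417265 * 119116 = 48232.552
NSP = 50519.1149


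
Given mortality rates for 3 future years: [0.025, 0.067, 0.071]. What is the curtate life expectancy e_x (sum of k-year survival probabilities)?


e_x = sum_{k=1}^{n} k_p_x
k_p_x values:
  1_p_x = 0.975
  2_p_x = 0.909675
  3_p_x = 0.845088
e_x = 2.7298


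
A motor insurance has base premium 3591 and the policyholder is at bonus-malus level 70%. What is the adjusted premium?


adjusted = base * BM_level / 100
= 3591 * 70 / 100
= 3591 * 0.7
= 2513.7


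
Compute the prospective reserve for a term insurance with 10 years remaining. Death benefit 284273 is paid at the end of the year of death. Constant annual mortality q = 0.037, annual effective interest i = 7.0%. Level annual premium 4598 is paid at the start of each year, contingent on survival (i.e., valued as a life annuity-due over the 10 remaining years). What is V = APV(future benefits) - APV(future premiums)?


v = 1/(1+i) = 0.934579
APV(future benefits) per unit = sum_{k=0}^{9} k_p_x * q * v^(k+1) = 0.225223
APV(future benefits) = 284273 * 0.225223 = 64024.9154
Life annuity-due factor ä_{x:10} = sum_{k=0}^{9} k_p_x * v^k = 6.513216
APV(future premiums) = 4598 * 6.513216 = 29947.7653
V = 64024.9154 - 29947.7653
= 34077.1501


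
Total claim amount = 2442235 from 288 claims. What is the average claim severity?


severity = total / number
= 2442235 / 288
= 8479.9826


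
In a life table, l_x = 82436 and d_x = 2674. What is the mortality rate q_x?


q_x = d_x / l_x
= 2674 / 82436
= 0.0324


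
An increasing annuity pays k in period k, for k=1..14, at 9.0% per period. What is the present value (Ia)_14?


(Ia)_n = sum_{k=1}^{n} k * v^k, v = 1/(1+i)
v = 0.917431
Sum computed term by term:
(Ia)_14 = 47.7495


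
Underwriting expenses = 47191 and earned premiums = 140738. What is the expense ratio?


Expense ratio = expenses / premiums
= 47191 / 140738
= 0.3353


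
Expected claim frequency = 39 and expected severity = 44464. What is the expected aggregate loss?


E[S] = E[N] * E[X]
= 39 * 44464
= 1.7341e+06


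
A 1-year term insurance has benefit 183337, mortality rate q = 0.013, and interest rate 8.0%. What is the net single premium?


NSP = benefit * q * v
v = 1/(1+i) = 0.925926
NSP = 183337 * 0.013 * 0.925926
= 2206.8343


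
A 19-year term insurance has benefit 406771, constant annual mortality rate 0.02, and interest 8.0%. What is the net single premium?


NSP = benefit * sum_{k=0}^{n-1} k_p_x * q * v^(k+1)
With constant q=0.02, v=0.925926
Sum = 0.16843
NSP = 406771 * 0.16843
= 68512.4544


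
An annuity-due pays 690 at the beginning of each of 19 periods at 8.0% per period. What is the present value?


PV_due = PMT * (1-(1+i)^(-n))/i * (1+i)
PV_immediate = 6626.4834
PV_due = 6626.4834 * 1.08
= 7156.6021


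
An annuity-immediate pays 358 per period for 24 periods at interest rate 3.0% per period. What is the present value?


PV = PMT * (1 - (1+i)^(-n)) / i
= 358 * (1 - (1+0.03)^(-24)) / 0.03
= 358 * (1 - 0.491934) / 0.03
= 358 * 16.935542
= 6062.9241


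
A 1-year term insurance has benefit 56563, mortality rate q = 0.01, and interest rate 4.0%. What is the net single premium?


NSP = benefit * q * v
v = 1/(1+i) = 0.961538
NSP = 56563 * 0.01 * 0.961538
= 543.875


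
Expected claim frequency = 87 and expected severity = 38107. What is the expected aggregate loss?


E[S] = E[N] * E[X]
= 87 * 38107
= 3.3153e+06


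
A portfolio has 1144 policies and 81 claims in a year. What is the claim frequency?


frequency = claims / policies
= 81 / 1144
= 0.0708


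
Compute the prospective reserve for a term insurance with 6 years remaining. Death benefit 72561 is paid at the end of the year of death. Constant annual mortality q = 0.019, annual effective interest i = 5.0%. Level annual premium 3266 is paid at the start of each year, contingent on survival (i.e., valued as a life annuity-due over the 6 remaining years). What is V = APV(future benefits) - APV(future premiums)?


v = 1/(1+i) = 0.952381
APV(future benefits) per unit = sum_{k=0}^{5} k_p_x * q * v^(k+1) = 0.092223
APV(future benefits) = 72561 * 0.092223 = 6691.7574
Life annuity-due factor ä_{x:6} = sum_{k=0}^{5} k_p_x * v^k = 5.096507
APV(future premiums) = 3266 * 5.096507 = 16645.192
V = 6691.7574 - 16645.192
= -9953.4346


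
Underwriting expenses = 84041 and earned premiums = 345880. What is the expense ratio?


Expense ratio = expenses / premiums
= 84041 / 345880
= 0.243


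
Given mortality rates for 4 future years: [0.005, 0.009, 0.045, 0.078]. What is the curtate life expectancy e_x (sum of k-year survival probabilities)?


e_x = sum_{k=1}^{n} k_p_x
k_p_x values:
  1_p_x = 0.995
  2_p_x = 0.986045
  3_p_x = 0.941673
  4_p_x = 0.868222
e_x = 3.7909


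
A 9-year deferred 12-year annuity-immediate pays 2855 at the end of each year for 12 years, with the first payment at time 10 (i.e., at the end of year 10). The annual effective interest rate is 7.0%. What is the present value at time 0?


PV at time 9 of the 12-year annuity-immediate:
a_n = 2855 * (1-(1+0.07)^(-12))/0.07 = 22676.3694
Discount back 9 years to time 0:
PV = 22676.3694 * (1+0.07)^(-9)
= 22676.3694 * 0.543934
= 12334.4425


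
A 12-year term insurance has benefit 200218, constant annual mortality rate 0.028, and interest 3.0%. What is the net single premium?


NSP = benefit * sum_{k=0}^{n-1} k_p_x * q * v^(k+1)
With constant q=0.028, v=0.970874
Sum = 0.241946
NSP = 200218 * 0.241946
= 48442.0246


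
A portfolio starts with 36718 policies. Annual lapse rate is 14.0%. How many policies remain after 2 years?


remaining = initial * (1 - lapse)^years
= 36718 * (1 - 0.14)^2
= 36718 * 0.7396
= 27156.6328


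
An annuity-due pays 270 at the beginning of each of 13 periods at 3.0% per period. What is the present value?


PV_due = PMT * (1-(1+i)^(-n))/i * (1+i)
PV_immediate = 2871.4379
PV_due = 2871.4379 * 1.03
= 2957.5811


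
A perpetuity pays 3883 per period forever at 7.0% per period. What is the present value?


PV = PMT / i
= 3883 / 0.07
= 55471.4286


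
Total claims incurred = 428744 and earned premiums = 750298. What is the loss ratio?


Loss ratio = claims / premiums
= 428744 / 750298
= 0.5714


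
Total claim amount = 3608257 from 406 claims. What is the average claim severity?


severity = total / number
= 3608257 / 406
= 8887.3325


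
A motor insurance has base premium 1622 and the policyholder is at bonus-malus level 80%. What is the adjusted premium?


adjusted = base * BM_level / 100
= 1622 * 80 / 100
= 1622 * 0.8
= 1297.6


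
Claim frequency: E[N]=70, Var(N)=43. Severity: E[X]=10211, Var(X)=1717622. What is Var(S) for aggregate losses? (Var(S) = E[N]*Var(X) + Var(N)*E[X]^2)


Var(S) = E[N]*Var(X) + Var(N)*E[X]^2
= 70*1717622 + 43*10211^2
= 120233540 + 4483374403
= 4.6036e+09


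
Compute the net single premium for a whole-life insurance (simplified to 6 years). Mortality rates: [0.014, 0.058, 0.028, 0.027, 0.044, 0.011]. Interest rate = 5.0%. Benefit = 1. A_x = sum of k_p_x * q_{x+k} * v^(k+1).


v = 0.952381
Year 0: k_p_x=1.0, q=0.014, term=0.013333
Year 1: k_p_x=0.986, q=0.058, term=0.051871
Year 2: k_p_x=0.928812, q=0.028, term=0.022466
Year 3: k_p_x=0.902805, q=0.027, term=0.020054
Year 4: k_p_x=0.87843, q=0.044, term=0.030284
Year 5: k_p_x=0.839779, q=0.011, term=0.006893
A_x = 0.1449


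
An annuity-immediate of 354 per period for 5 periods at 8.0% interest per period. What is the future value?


FV = PMT * ((1+i)^n - 1) / i
= 354 * ((1.08)^5 - 1) / 0.08
= 354 * (1.469328 - 1) / 0.08
= 2076.7767


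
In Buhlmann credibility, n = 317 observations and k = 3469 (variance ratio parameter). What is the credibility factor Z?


Z = n / (n + k)
= 317 / (317 + 3469)
= 317 / 3786
= 0.0837


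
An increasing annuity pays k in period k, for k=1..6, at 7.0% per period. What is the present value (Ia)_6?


(Ia)_n = sum_{k=1}^{n} k * v^k, v = 1/(1+i)
v = 0.934579
Sum computed term by term:
(Ia)_6 = 15.7449


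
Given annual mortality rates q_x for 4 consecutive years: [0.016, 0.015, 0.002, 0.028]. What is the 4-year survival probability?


p_k = 1 - q_k for each year
Survival = product of (1 - q_k)
= 0.984 * 0.985 * 0.998 * 0.972
= 0.9402


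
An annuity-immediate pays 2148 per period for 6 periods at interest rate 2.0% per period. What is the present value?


PV = PMT * (1 - (1+i)^(-n)) / i
= 2148 * (1 - (1+0.02)^(-6)) / 0.02
= 2148 * (1 - 0.887971) / 0.02
= 2148 * 5.601431
= 12031.8736


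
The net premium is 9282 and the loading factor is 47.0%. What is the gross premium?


Gross = net * (1 + loading)
= 9282 * (1 + 0.47)
= 9282 * 1.47
= 13644.54


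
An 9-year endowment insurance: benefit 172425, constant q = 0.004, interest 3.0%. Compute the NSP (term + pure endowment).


Term component = 5289.1249
Pure endowment = 9_p_x * v^9 * benefit = 0.964571 * 0.766417 * 172425 = 127467.4384
NSP = 132756.5633


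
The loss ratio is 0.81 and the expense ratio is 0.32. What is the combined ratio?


Combined ratio = loss ratio + expense ratio
= 0.81 + 0.32
= 1.13


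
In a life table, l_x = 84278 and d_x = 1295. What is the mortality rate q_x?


q_x = d_x / l_x
= 1295 / 84278
= 0.0154


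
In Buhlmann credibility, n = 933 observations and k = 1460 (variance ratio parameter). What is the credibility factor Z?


Z = n / (n + k)
= 933 / (933 + 1460)
= 933 / 2393
= 0.3899


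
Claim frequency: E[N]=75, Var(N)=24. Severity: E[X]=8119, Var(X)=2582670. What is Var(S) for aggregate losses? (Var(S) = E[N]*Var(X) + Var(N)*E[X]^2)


Var(S) = E[N]*Var(X) + Var(N)*E[X]^2
= 75*2582670 + 24*8119^2
= 193700250 + 1582035864
= 1.7757e+09


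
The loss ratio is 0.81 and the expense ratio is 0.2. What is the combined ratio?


Combined ratio = loss ratio + expense ratio
= 0.81 + 0.2
= 1.01


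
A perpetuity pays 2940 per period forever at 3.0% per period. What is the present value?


PV = PMT / i
= 2940 / 0.03
= 98000.0


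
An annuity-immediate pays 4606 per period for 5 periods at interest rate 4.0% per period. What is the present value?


PV = PMT * (1 - (1+i)^(-n)) / i
= 4606 * (1 - (1+0.04)^(-5)) / 0.04
= 4606 * (1 - 0.821927) / 0.04
= 4606 * 4.451822
= 20505.0937


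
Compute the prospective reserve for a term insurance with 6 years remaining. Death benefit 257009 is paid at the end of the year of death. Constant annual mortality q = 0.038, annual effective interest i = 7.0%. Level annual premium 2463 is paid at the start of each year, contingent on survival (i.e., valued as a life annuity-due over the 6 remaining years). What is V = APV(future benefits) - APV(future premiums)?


v = 1/(1+i) = 0.934579
APV(future benefits) per unit = sum_{k=0}^{5} k_p_x * q * v^(k+1) = 0.166025
APV(future benefits) = 257009 * 0.166025 = 42670.014
Life annuity-due factor ä_{x:6} = sum_{k=0}^{5} k_p_x * v^k = 4.674925
APV(future premiums) = 2463 * 4.674925 = 11514.3399
V = 42670.014 - 11514.3399
= 31155.6741


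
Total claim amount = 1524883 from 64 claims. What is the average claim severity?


severity = total / number
= 1524883 / 64
= 23826.2969


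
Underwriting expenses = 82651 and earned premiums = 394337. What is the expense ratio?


Expense ratio = expenses / premiums
= 82651 / 394337
= 0.2096


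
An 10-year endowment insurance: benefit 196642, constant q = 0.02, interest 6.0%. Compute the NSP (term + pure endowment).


Term component = 26731.0618
Pure endowment = 10_p_x * v^10 * benefit = 0.817073 * 0.558395 * 196642 = 89717.7528
NSP = 116448.8146


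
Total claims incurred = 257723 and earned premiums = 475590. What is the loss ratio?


Loss ratio = claims / premiums
= 257723 / 475590
= 0.5419


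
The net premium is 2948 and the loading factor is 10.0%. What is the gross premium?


Gross = net * (1 + loading)
= 2948 * (1 + 0.1)
= 2948 * 1.1
= 3242.8


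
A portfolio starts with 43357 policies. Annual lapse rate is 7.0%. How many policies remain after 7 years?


remaining = initial * (1 - lapse)^years
= 43357 * (1 - 0.07)^7
= 43357 * 0.601701
= 26087.9446


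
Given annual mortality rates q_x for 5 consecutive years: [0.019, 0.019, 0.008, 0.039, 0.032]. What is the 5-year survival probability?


p_k = 1 - q_k for each year
Survival = product of (1 - q_k)
= 0.981 * 0.981 * 0.992 * 0.961 * 0.968
= 0.8881


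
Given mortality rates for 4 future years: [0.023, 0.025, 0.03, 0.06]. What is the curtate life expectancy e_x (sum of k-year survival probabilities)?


e_x = sum_{k=1}^{n} k_p_x
k_p_x values:
  1_p_x = 0.977
  2_p_x = 0.952575
  3_p_x = 0.923998
  4_p_x = 0.868558
e_x = 3.7221


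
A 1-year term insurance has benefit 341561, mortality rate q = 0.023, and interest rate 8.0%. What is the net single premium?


NSP = benefit * q * v
v = 1/(1+i) = 0.925926
NSP = 341561 * 0.023 * 0.925926
= 7273.9843


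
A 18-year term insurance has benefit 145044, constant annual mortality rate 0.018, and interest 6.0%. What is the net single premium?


NSP = benefit * sum_{k=0}^{n-1} k_p_x * q * v^(k+1)
With constant q=0.018, v=0.943396
Sum = 0.172468
NSP = 145044 * 0.172468
= 25015.4216


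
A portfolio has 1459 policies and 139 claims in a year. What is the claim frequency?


frequency = claims / policies
= 139 / 1459
= 0.0953


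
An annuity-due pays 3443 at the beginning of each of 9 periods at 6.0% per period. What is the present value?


PV_due = PMT * (1-(1+i)^(-n))/i * (1+i)
PV_immediate = 23418.2265
PV_due = 23418.2265 * 1.06
= 24823.3201


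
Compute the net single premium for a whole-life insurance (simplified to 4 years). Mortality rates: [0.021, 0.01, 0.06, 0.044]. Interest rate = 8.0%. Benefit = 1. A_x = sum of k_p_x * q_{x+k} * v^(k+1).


v = 0.925926
Year 0: k_p_x=1.0, q=0.021, term=0.019444
Year 1: k_p_x=0.979, q=0.01, term=0.008393
Year 2: k_p_x=0.96921, q=0.06, term=0.046163
Year 3: k_p_x=0.911057, q=0.044, term=0.029465
A_x = 0.1035


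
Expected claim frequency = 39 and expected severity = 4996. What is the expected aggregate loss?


E[S] = E[N] * E[X]
= 39 * 4996
= 194844


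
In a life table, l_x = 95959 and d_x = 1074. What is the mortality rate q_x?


q_x = d_x / l_x
= 1074 / 95959
= 0.0112


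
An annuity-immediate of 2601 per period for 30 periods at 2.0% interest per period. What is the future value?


FV = PMT * ((1+i)^n - 1) / i
= 2601 * ((1.02)^30 - 1) / 0.02
= 2601 * (1.811362 - 1) / 0.02
= 105517.574


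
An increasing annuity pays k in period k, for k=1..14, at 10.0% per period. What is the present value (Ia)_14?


(Ia)_n = sum_{k=1}^{n} k * v^k, v = 1/(1+i)
v = 0.909091
Sum computed term by term:
(Ia)_14 = 44.1672


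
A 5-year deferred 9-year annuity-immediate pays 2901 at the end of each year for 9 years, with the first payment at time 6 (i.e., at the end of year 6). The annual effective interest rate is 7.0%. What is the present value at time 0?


PV at time 5 of the 9-year annuity-immediate:
a_n = 2901 * (1-(1+0.07)^(-9))/0.07 = 18900.6888
Discount back 5 years to time 0:
PV = 18900.6888 * (1+0.07)^(-5)
= 18900.6888 * 0.712986
= 13475.9299


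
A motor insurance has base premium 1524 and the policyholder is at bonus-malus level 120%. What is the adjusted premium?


adjusted = base * BM_level / 100
= 1524 * 120 / 100
= 1524 * 1.2
= 1828.8


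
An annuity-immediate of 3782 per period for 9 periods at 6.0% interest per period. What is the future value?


FV = PMT * ((1+i)^n - 1) / i
= 3782 * ((1.06)^9 - 1) / 0.06
= 3782 * (1.689479 - 1) / 0.06
= 43460.157


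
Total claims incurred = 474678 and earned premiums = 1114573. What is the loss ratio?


Loss ratio = claims / premiums
= 474678 / 1114573
= 0.4259


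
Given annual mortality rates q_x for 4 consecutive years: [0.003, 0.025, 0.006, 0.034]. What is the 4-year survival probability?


p_k = 1 - q_k for each year
Survival = product of (1 - q_k)
= 0.997 * 0.975 * 0.994 * 0.966
= 0.9334


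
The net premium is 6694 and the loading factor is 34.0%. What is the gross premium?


Gross = net * (1 + loading)
= 6694 * (1 + 0.34)
= 6694 * 1.34
= 8969.96


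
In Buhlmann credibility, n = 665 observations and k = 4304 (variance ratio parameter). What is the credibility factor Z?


Z = n / (n + k)
= 665 / (665 + 4304)
= 665 / 4969
= 0.1338


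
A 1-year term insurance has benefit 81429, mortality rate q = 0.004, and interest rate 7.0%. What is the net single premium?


NSP = benefit * q * v
v = 1/(1+i) = 0.934579
NSP = 81429 * 0.004 * 0.934579
= 304.4075


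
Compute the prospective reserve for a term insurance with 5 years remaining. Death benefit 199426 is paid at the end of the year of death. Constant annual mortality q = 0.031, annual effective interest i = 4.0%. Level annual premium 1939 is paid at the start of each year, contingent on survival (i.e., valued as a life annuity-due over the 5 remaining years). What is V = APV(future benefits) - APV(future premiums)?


v = 1/(1+i) = 0.961538
APV(future benefits) per unit = sum_{k=0}^{4} k_p_x * q * v^(k+1) = 0.130031
APV(future benefits) = 199426 * 0.130031 = 25931.6517
Life annuity-due factor ä_{x:5} = sum_{k=0}^{4} k_p_x * v^k = 4.362345
APV(future premiums) = 1939 * 4.362345 = 8458.5877
V = 25931.6517 - 8458.5877
= 17473.064


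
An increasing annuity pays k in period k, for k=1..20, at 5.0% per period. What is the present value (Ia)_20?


(Ia)_n = sum_{k=1}^{n} k * v^k, v = 1/(1+i)
v = 0.952381
Sum computed term by term:
(Ia)_20 = 110.9506


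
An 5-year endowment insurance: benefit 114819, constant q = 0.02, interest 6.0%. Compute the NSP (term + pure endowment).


Term component = 9315.7763
Pure endowment = 5_p_x * v^5 * benefit = 0.903921 * 0.747258 * 114819 = 77555.8947
NSP = 86871.671


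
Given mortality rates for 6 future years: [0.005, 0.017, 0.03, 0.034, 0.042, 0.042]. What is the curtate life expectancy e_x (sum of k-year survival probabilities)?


e_x = sum_{k=1}^{n} k_p_x
k_p_x values:
  1_p_x = 0.995
  2_p_x = 0.978085
  3_p_x = 0.948742
  4_p_x = 0.916485
  5_p_x = 0.877993
  6_p_x = 0.841117
e_x = 5.5574


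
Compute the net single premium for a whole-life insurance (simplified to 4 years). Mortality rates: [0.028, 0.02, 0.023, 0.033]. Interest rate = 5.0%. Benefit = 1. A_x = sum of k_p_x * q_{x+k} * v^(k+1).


v = 0.952381
Year 0: k_p_x=1.0, q=0.028, term=0.026667
Year 1: k_p_x=0.972, q=0.02, term=0.017633
Year 2: k_p_x=0.95256, q=0.023, term=0.018926
Year 3: k_p_x=0.930651, q=0.033, term=0.025266
A_x = 0.0885


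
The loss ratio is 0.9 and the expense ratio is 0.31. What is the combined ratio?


Combined ratio = loss ratio + expense ratio
= 0.9 + 0.31
= 1.21


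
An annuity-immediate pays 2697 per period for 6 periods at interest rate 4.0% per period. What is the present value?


PV = PMT * (1 - (1+i)^(-n)) / i
= 2697 * (1 - (1+0.04)^(-6)) / 0.04
= 2697 * (1 - 0.790315) / 0.04
= 2697 * 5.242137
= 14138.0431


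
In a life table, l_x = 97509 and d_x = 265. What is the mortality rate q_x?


q_x = d_x / l_x
= 265 / 97509
= 0.0027


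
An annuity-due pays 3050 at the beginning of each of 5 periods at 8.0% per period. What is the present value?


PV_due = PMT * (1-(1+i)^(-n))/i * (1+i)
PV_immediate = 12177.7656
PV_due = 12177.7656 * 1.08
= 13151.9869


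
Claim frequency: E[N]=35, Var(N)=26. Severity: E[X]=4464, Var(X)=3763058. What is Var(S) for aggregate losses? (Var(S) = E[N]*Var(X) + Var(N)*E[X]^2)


Var(S) = E[N]*Var(X) + Var(N)*E[X]^2
= 35*3763058 + 26*4464^2
= 131707030 + 518109696
= 6.4982e+08


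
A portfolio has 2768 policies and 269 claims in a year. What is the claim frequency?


frequency = claims / policies
= 269 / 2768
= 0.0972


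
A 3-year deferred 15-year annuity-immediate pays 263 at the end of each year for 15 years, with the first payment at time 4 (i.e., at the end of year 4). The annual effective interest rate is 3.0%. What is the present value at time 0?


PV at time 3 of the 15-year annuity-immediate:
a_n = 263 * (1-(1+0.03)^(-15))/0.03 = 3139.6769
Discount back 3 years to time 0:
PV = 3139.6769 * (1+0.03)^(-3)
= 3139.6769 * 0.915142
= 2873.2492


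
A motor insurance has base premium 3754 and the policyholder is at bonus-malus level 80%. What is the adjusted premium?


adjusted = base * BM_level / 100
= 3754 * 80 / 100
= 3754 * 0.8
= 3003.2


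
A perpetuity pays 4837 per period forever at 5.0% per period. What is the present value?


PV = PMT / i
= 4837 / 0.05
= 96740.0


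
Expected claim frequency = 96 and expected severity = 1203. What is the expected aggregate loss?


E[S] = E[N] * E[X]
= 96 * 1203
= 115488


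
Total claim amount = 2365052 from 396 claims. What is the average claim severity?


severity = total / number
= 2365052 / 396
= 5972.3535


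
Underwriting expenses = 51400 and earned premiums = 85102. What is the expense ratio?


Expense ratio = expenses / premiums
= 51400 / 85102
= 0.604


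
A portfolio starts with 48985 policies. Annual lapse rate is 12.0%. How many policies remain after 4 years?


remaining = initial * (1 - lapse)^years
= 48985 * (1 - 0.12)^4
= 48985 * 0.599695
= 29376.0772
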